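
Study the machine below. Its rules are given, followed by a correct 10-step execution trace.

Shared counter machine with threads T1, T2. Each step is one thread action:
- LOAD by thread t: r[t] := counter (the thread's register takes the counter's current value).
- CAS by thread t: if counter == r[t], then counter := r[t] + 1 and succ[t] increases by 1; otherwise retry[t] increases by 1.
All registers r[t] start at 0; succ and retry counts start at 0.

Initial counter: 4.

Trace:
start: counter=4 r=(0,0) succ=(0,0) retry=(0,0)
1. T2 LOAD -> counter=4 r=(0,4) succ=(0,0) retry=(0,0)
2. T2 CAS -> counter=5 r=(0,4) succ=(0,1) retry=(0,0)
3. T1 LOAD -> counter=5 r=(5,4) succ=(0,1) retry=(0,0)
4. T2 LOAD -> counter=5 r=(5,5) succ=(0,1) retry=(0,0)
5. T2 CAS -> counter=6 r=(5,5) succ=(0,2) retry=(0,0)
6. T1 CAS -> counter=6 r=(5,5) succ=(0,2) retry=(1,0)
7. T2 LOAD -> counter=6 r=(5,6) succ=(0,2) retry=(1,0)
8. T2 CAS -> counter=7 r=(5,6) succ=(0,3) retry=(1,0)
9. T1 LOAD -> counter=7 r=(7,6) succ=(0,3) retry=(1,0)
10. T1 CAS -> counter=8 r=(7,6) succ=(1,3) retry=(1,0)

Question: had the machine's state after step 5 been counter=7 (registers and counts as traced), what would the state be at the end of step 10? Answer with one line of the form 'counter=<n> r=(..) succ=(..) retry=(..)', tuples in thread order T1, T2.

counter=9 r=(8,7) succ=(1,3) retry=(1,0)

state after step 5 := counter=7 r=(5,5) succ=(0,2) retry=(0,0)
6. T1 CAS -> counter=7 r=(5,5) succ=(0,2) retry=(1,0)
7. T2 LOAD -> counter=7 r=(5,7) succ=(0,2) retry=(1,0)
8. T2 CAS -> counter=8 r=(5,7) succ=(0,3) retry=(1,0)
9. T1 LOAD -> counter=8 r=(8,7) succ=(0,3) retry=(1,0)
10. T1 CAS -> counter=9 r=(8,7) succ=(1,3) retry=(1,0)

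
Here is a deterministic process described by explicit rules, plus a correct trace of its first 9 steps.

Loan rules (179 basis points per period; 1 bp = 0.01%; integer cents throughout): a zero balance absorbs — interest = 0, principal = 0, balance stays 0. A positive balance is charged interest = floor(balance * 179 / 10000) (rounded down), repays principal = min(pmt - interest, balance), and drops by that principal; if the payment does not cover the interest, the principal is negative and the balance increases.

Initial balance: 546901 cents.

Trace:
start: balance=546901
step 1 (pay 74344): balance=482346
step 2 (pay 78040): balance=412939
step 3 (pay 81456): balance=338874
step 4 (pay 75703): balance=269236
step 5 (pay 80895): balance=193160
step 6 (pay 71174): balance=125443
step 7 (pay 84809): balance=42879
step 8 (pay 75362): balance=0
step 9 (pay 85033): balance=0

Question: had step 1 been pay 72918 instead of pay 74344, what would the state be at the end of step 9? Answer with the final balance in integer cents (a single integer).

(re-executing from step 1 with the substitution; state before step 1: balance=546901)
step 1 (pay 72918): balance=483772
step 2 (pay 78040): balance=414391
step 3 (pay 81456): balance=340352
step 4 (pay 75703): balance=270741
step 5 (pay 80895): balance=194692
step 6 (pay 71174): balance=127002
step 7 (pay 84809): balance=44466
step 8 (pay 75362): balance=0
step 9 (pay 85033): balance=0

0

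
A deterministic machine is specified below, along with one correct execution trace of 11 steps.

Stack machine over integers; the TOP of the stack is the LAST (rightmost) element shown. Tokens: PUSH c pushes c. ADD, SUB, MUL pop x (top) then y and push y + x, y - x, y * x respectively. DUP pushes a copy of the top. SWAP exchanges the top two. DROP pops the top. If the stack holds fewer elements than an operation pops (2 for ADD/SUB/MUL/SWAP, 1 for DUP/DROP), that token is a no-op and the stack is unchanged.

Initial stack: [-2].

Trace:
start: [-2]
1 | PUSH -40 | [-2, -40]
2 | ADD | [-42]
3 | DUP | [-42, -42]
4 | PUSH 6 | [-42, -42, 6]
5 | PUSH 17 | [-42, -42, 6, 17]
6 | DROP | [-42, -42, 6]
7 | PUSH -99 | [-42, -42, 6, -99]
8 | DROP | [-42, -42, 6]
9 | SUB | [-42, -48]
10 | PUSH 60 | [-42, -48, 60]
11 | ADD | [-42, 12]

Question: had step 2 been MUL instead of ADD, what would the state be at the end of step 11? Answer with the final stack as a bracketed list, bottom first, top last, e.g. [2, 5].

(re-executing from step 2 with the substitution; state before step 2: [-2, -40])
2 | MUL | [80]
3 | DUP | [80, 80]
4 | PUSH 6 | [80, 80, 6]
5 | PUSH 17 | [80, 80, 6, 17]
6 | DROP | [80, 80, 6]
7 | PUSH -99 | [80, 80, 6, -99]
8 | DROP | [80, 80, 6]
9 | SUB | [80, 74]
10 | PUSH 60 | [80, 74, 60]
11 | ADD | [80, 134]

[80, 134]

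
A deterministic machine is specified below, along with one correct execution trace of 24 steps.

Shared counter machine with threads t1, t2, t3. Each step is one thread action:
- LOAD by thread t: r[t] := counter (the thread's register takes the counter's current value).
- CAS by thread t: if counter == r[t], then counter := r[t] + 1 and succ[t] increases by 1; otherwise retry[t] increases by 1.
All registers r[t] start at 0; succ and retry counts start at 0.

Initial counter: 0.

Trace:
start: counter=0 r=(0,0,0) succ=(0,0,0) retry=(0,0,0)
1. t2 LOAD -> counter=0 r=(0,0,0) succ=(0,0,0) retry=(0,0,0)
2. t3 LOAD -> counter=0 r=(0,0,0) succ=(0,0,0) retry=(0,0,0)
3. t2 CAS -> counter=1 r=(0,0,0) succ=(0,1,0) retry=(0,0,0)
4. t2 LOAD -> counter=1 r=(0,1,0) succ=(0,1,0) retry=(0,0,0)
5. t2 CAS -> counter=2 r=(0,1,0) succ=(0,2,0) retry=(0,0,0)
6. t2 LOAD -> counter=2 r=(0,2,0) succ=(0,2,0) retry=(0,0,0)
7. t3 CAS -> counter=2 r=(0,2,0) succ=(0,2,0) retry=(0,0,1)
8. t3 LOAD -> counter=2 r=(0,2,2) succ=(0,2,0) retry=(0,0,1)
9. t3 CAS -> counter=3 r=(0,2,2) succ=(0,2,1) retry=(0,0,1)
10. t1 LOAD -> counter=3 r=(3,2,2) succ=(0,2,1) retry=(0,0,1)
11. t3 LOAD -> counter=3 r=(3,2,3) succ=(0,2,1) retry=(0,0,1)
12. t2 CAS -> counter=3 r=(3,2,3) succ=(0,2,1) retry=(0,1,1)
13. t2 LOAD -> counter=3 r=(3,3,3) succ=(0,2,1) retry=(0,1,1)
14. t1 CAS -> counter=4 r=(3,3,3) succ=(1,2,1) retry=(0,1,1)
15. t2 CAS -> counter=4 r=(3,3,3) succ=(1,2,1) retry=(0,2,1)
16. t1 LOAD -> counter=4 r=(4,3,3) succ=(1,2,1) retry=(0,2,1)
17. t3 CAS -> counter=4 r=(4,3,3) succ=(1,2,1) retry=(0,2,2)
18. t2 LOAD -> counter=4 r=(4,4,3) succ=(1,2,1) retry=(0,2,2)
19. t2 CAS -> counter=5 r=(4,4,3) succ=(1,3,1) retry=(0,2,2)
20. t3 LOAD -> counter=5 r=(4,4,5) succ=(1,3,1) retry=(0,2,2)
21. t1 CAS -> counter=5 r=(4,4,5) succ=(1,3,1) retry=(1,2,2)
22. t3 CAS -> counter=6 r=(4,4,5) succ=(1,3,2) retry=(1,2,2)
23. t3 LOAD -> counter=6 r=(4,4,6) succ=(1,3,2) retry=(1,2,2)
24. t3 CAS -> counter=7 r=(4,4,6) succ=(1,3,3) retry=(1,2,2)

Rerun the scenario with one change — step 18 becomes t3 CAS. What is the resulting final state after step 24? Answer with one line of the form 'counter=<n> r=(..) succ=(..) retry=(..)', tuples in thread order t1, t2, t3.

(re-executing from step 18 with the substitution; state before step 18: counter=4 r=(4,3,3) succ=(1,2,1) retry=(0,2,2))
18. t3 CAS -> counter=4 r=(4,3,3) succ=(1,2,1) retry=(0,2,3)
19. t2 CAS -> counter=4 r=(4,3,3) succ=(1,2,1) retry=(0,3,3)
20. t3 LOAD -> counter=4 r=(4,3,4) succ=(1,2,1) retry=(0,3,3)
21. t1 CAS -> counter=5 r=(4,3,4) succ=(2,2,1) retry=(0,3,3)
22. t3 CAS -> counter=5 r=(4,3,4) succ=(2,2,1) retry=(0,3,4)
23. t3 LOAD -> counter=5 r=(4,3,5) succ=(2,2,1) retry=(0,3,4)
24. t3 CAS -> counter=6 r=(4,3,5) succ=(2,2,2) retry=(0,3,4)

counter=6 r=(4,3,5) succ=(2,2,2) retry=(0,3,4)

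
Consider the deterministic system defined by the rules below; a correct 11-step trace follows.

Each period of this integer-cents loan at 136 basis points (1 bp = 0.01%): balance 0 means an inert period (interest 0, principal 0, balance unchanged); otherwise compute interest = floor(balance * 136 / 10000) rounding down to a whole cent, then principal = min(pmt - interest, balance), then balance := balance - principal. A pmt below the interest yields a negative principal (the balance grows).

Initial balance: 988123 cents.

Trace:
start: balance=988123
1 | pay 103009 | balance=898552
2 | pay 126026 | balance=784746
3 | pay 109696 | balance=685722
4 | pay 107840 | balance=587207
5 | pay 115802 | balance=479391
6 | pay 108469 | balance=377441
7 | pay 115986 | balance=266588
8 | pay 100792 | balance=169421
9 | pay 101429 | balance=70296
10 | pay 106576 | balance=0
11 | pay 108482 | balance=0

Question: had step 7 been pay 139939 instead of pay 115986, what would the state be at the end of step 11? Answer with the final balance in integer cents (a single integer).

0

(re-executing from step 7 with the substitution; state before step 7: balance=377441)
7 | pay 139939 | balance=242635
8 | pay 100792 | balance=145142
9 | pay 101429 | balance=45686
10 | pay 106576 | balance=0
11 | pay 108482 | balance=0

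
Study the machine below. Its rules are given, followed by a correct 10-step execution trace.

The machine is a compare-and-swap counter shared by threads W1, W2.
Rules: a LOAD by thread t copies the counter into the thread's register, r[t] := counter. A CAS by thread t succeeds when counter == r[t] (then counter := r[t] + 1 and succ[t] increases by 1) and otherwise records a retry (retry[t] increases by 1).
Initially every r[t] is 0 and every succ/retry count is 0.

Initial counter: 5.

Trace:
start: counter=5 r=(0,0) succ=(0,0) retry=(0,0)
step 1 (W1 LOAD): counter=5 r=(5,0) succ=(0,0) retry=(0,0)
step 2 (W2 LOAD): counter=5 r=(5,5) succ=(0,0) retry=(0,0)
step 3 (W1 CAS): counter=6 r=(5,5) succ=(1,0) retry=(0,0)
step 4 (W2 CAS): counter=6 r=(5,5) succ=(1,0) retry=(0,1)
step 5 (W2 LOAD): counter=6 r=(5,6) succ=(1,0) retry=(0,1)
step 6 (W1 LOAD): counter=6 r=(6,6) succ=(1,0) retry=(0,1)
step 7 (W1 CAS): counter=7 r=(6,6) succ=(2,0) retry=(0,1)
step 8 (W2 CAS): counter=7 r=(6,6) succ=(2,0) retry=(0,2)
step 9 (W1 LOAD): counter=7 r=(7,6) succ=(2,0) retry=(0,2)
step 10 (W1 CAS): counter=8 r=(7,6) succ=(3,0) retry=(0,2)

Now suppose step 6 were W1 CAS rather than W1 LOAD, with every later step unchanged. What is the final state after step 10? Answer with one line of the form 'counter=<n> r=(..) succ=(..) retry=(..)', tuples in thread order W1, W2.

(re-executing from step 6 with the substitution; state before step 6: counter=6 r=(5,6) succ=(1,0) retry=(0,1))
step 6 (W1 CAS): counter=6 r=(5,6) succ=(1,0) retry=(1,1)
step 7 (W1 CAS): counter=6 r=(5,6) succ=(1,0) retry=(2,1)
step 8 (W2 CAS): counter=7 r=(5,6) succ=(1,1) retry=(2,1)
step 9 (W1 LOAD): counter=7 r=(7,6) succ=(1,1) retry=(2,1)
step 10 (W1 CAS): counter=8 r=(7,6) succ=(2,1) retry=(2,1)

counter=8 r=(7,6) succ=(2,1) retry=(2,1)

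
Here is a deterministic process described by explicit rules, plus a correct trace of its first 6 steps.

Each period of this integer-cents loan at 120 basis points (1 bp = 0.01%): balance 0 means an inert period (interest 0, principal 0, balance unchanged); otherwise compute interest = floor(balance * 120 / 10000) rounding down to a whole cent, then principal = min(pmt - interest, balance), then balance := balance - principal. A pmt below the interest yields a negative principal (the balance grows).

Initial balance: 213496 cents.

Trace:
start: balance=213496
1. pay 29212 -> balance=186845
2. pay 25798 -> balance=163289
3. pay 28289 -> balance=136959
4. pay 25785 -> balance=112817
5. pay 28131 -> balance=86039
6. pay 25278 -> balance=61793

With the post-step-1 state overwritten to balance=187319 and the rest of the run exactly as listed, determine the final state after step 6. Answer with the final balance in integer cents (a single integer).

62296

state after step 1 := balance=187319
2. pay 25798 -> balance=163768
3. pay 28289 -> balance=137444
4. pay 25785 -> balance=113308
5. pay 28131 -> balance=86536
6. pay 25278 -> balance=62296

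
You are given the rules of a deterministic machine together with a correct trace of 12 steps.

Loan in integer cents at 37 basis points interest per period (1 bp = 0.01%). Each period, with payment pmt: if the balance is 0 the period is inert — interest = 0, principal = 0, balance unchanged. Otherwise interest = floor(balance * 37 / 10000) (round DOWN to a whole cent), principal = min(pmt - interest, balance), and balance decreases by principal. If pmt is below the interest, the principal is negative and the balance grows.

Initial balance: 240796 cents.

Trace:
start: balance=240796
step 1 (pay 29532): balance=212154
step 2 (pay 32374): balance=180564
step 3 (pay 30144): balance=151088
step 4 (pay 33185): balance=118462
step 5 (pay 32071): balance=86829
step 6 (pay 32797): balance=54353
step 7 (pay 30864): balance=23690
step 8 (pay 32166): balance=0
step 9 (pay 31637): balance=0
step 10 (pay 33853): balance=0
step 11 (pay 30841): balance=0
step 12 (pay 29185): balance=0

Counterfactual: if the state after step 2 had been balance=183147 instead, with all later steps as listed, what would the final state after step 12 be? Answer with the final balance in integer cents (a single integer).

state after step 2 := balance=183147
step 3 (pay 30144): balance=153680
step 4 (pay 33185): balance=121063
step 5 (pay 32071): balance=89439
step 6 (pay 32797): balance=56972
step 7 (pay 30864): balance=26318
step 8 (pay 32166): balance=0
step 9 (pay 31637): balance=0
step 10 (pay 33853): balance=0
step 11 (pay 30841): balance=0
step 12 (pay 29185): balance=0

0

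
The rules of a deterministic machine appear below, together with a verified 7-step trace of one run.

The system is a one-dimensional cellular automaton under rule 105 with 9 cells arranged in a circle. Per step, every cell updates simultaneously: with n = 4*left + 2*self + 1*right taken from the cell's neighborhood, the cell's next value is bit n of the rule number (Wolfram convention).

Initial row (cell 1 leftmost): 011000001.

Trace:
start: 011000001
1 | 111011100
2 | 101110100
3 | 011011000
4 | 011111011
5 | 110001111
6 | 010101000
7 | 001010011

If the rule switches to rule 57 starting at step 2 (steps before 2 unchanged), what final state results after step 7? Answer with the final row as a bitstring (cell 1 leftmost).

(re-executing steps 2..7 under rule 57; state before step 2: 111011100)
2 | 100110010
3 | 010101001
4 | 101010100
5 | 010101010
6 | 001010101
7 | 100101010

100101010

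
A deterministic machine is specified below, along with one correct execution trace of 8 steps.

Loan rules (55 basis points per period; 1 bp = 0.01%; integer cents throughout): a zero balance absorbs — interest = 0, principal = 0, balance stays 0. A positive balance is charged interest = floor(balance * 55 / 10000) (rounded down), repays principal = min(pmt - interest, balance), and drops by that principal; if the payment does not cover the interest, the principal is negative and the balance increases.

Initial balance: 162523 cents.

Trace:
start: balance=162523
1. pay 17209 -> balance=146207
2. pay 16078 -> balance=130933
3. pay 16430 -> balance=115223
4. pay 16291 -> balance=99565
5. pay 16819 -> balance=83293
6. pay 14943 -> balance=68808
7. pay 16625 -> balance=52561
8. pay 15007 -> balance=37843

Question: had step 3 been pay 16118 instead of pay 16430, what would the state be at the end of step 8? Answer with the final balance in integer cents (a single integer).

(re-executing from step 3 with the substitution; state before step 3: balance=130933)
3. pay 16118 -> balance=115535
4. pay 16291 -> balance=99879
5. pay 16819 -> balance=83609
6. pay 14943 -> balance=69125
7. pay 16625 -> balance=52880
8. pay 15007 -> balance=38163

38163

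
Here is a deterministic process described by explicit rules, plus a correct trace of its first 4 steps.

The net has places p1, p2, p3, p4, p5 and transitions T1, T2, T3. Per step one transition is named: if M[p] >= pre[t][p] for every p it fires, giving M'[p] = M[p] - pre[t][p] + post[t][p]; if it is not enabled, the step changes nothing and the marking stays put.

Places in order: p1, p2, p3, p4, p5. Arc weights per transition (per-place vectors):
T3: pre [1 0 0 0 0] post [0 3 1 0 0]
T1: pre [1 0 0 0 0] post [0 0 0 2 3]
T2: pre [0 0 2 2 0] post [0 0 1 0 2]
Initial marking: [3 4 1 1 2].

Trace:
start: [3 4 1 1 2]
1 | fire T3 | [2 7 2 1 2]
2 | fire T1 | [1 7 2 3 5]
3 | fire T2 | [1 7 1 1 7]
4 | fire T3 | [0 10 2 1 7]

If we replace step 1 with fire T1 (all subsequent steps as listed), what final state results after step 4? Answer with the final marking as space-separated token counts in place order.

(re-executing from step 1 with the substitution; state before step 1: [3 4 1 1 2])
1 | fire T1 | [2 4 1 3 5]
2 | fire T1 | [1 4 1 5 8]
3 | fire T2 | [1 4 1 5 8]
4 | fire T3 | [0 7 2 5 8]

0 7 2 5 8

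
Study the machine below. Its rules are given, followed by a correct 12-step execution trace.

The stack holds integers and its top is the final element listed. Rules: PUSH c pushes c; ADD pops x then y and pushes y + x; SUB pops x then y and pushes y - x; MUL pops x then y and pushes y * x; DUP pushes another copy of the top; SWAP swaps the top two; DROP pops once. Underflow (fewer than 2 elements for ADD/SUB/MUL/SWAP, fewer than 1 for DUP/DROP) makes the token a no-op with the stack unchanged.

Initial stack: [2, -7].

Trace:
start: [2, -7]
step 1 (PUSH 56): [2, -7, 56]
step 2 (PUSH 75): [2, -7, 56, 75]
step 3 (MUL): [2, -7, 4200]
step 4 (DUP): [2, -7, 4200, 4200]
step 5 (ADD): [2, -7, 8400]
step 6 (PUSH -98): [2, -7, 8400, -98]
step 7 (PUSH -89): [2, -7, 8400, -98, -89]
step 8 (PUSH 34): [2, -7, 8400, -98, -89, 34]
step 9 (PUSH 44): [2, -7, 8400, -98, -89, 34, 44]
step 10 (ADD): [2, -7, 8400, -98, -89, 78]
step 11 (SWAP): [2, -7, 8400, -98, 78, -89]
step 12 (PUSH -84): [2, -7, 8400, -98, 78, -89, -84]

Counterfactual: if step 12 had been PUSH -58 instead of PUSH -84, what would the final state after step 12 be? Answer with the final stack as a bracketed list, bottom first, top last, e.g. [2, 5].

(re-executing from step 12 with the substitution; state before step 12: [2, -7, 8400, -98, 78, -89])
step 12 (PUSH -58): [2, -7, 8400, -98, 78, -89, -58]

[2, -7, 8400, -98, 78, -89, -58]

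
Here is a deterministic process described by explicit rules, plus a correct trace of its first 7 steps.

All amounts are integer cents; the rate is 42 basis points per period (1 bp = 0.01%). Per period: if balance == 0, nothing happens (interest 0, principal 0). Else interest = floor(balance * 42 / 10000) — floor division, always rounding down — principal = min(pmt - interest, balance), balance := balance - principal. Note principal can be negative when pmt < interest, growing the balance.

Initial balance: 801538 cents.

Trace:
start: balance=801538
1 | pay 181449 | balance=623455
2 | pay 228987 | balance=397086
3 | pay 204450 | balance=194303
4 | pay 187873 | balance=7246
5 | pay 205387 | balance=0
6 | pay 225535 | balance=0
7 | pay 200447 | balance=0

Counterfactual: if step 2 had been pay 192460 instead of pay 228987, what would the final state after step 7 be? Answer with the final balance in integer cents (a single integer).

0

(re-executing from step 2 with the substitution; state before step 2: balance=623455)
2 | pay 192460 | balance=433613
3 | pay 204450 | balance=230984
4 | pay 187873 | balance=44081
5 | pay 205387 | balance=0
6 | pay 225535 | balance=0
7 | pay 200447 | balance=0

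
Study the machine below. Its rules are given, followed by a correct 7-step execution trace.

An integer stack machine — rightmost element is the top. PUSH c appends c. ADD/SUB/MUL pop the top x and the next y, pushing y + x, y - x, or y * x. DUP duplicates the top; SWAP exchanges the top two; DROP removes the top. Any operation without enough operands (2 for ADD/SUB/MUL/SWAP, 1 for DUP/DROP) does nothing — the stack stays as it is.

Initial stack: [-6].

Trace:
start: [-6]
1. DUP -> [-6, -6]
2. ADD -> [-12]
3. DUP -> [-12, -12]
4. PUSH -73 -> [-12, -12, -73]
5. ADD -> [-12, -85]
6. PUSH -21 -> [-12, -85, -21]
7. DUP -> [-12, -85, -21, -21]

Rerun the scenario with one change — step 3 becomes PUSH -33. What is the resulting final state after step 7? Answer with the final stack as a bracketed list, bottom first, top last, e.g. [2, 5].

[-12, -106, -21, -21]

(re-executing from step 3 with the substitution; state before step 3: [-12])
3. PUSH -33 -> [-12, -33]
4. PUSH -73 -> [-12, -33, -73]
5. ADD -> [-12, -106]
6. PUSH -21 -> [-12, -106, -21]
7. DUP -> [-12, -106, -21, -21]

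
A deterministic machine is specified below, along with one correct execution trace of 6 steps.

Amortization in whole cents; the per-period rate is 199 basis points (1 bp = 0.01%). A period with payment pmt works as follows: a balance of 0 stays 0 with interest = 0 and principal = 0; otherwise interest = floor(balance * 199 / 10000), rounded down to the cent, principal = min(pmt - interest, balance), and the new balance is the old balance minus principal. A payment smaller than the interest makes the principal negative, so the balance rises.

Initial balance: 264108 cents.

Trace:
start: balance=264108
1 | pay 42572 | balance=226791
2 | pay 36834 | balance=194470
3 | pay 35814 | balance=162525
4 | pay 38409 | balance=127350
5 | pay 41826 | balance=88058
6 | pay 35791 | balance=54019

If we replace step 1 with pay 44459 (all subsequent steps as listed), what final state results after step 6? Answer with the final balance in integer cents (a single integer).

(re-executing from step 1 with the substitution; state before step 1: balance=264108)
1 | pay 44459 | balance=224904
2 | pay 36834 | balance=192545
3 | pay 35814 | balance=160562
4 | pay 38409 | balance=125348
5 | pay 41826 | balance=86016
6 | pay 35791 | balance=51936

51936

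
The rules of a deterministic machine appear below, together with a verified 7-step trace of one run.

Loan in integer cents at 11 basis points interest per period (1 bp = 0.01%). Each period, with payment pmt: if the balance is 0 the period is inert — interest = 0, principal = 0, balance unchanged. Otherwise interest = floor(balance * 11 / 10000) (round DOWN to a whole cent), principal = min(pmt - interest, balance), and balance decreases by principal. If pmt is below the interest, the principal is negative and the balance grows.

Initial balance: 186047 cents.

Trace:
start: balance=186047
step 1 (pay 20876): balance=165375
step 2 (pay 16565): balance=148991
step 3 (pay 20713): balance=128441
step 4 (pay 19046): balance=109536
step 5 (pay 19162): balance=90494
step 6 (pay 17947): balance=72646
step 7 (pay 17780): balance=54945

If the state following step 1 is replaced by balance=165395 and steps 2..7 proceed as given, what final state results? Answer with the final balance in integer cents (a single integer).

54965

state after step 1 := balance=165395
step 2 (pay 16565): balance=149011
step 3 (pay 20713): balance=128461
step 4 (pay 19046): balance=109556
step 5 (pay 19162): balance=90514
step 6 (pay 17947): balance=72666
step 7 (pay 17780): balance=54965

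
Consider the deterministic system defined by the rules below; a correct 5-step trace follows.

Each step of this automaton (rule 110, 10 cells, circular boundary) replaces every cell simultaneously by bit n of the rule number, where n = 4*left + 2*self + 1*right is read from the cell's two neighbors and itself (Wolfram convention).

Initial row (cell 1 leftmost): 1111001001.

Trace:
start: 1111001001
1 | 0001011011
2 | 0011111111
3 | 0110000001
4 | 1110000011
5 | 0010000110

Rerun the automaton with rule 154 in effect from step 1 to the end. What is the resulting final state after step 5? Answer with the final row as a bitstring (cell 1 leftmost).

(re-executing steps 1..5 under rule 154; state before step 1: 1111001001)
1 | 1110110111
2 | 1100100111
3 | 1011011111
4 | 0010011111
5 | 1101111110

1101111110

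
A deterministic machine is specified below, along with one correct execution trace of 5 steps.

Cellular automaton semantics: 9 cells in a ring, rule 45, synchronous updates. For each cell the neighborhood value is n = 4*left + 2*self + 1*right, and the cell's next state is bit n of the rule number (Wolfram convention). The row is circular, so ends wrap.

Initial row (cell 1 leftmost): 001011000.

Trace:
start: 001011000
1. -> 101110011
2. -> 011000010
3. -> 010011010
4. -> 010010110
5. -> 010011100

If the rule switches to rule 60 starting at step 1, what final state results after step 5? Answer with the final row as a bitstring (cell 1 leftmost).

011110011

(re-executing steps 1..5 under rule 60; state before step 1: 001011000)
1. -> 001110100
2. -> 001001110
3. -> 001101001
4. -> 101011101
5. -> 011110011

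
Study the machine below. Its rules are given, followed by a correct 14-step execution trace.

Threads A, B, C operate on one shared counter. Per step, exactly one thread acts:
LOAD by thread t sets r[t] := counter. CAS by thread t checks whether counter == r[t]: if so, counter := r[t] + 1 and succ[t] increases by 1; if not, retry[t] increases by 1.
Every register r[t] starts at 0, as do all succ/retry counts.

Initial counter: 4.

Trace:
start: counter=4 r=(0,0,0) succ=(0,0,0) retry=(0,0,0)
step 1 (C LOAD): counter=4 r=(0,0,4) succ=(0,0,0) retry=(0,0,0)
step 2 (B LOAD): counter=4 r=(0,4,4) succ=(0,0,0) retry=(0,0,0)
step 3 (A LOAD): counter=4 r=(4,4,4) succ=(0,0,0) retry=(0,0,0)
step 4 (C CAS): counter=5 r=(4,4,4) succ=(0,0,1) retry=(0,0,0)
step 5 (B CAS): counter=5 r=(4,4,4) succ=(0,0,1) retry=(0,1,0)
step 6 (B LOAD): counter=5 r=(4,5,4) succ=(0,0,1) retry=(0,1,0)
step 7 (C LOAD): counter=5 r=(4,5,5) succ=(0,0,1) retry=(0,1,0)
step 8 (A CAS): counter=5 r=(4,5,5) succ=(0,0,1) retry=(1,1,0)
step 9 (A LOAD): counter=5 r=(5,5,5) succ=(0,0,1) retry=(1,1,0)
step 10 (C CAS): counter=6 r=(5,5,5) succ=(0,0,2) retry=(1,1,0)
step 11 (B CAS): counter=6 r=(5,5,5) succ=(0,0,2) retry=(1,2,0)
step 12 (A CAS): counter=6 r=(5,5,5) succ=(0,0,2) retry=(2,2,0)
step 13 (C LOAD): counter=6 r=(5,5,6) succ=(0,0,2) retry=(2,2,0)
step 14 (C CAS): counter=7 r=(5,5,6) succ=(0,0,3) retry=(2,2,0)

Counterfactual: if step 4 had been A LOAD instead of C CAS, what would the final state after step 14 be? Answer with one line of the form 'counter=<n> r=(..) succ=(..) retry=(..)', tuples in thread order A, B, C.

counter=7 r=(5,5,6) succ=(0,1,2) retry=(2,1,0)

(re-executing from step 4 with the substitution; state before step 4: counter=4 r=(4,4,4) succ=(0,0,0) retry=(0,0,0))
step 4 (A LOAD): counter=4 r=(4,4,4) succ=(0,0,0) retry=(0,0,0)
step 5 (B CAS): counter=5 r=(4,4,4) succ=(0,1,0) retry=(0,0,0)
step 6 (B LOAD): counter=5 r=(4,5,4) succ=(0,1,0) retry=(0,0,0)
step 7 (C LOAD): counter=5 r=(4,5,5) succ=(0,1,0) retry=(0,0,0)
step 8 (A CAS): counter=5 r=(4,5,5) succ=(0,1,0) retry=(1,0,0)
step 9 (A LOAD): counter=5 r=(5,5,5) succ=(0,1,0) retry=(1,0,0)
step 10 (C CAS): counter=6 r=(5,5,5) succ=(0,1,1) retry=(1,0,0)
step 11 (B CAS): counter=6 r=(5,5,5) succ=(0,1,1) retry=(1,1,0)
step 12 (A CAS): counter=6 r=(5,5,5) succ=(0,1,1) retry=(2,1,0)
step 13 (C LOAD): counter=6 r=(5,5,6) succ=(0,1,1) retry=(2,1,0)
step 14 (C CAS): counter=7 r=(5,5,6) succ=(0,1,2) retry=(2,1,0)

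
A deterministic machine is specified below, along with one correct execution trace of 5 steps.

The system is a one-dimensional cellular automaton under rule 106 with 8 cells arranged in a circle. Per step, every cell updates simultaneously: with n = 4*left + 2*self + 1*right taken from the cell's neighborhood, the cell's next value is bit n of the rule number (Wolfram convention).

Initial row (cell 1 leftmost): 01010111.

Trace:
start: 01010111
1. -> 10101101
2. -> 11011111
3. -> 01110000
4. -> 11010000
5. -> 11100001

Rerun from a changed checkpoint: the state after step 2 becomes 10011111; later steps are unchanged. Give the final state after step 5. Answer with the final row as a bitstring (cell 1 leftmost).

11010010

state after step 2 := 10011111
3. -> 10110000
4. -> 01110001
5. -> 11010010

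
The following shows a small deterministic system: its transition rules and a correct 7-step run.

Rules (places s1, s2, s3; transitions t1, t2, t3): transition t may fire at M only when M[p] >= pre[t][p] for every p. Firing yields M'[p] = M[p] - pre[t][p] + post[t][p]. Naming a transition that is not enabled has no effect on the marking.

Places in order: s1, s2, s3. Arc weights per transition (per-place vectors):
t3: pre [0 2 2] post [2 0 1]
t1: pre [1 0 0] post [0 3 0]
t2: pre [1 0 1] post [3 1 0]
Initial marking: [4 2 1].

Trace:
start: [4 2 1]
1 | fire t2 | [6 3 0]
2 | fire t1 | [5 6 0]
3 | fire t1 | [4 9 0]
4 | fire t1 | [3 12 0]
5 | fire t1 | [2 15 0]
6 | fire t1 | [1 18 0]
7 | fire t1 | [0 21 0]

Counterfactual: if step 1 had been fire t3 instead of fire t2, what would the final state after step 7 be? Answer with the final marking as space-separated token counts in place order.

0 14 1

(re-executing from step 1 with the substitution; state before step 1: [4 2 1])
1 | fire t3 | [4 2 1]
2 | fire t1 | [3 5 1]
3 | fire t1 | [2 8 1]
4 | fire t1 | [1 11 1]
5 | fire t1 | [0 14 1]
6 | fire t1 | [0 14 1]
7 | fire t1 | [0 14 1]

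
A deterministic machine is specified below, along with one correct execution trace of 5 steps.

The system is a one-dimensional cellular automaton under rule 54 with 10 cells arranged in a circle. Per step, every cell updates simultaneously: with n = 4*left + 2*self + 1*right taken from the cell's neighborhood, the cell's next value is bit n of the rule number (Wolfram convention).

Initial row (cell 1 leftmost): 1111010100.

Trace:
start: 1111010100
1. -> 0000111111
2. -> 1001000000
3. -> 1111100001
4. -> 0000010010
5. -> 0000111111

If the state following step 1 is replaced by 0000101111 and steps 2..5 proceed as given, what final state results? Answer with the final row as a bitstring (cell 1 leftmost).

0011100001

state after step 1 := 0000101111
2. -> 1001110000
3. -> 1110001001
4. -> 0001011110
5. -> 0011100001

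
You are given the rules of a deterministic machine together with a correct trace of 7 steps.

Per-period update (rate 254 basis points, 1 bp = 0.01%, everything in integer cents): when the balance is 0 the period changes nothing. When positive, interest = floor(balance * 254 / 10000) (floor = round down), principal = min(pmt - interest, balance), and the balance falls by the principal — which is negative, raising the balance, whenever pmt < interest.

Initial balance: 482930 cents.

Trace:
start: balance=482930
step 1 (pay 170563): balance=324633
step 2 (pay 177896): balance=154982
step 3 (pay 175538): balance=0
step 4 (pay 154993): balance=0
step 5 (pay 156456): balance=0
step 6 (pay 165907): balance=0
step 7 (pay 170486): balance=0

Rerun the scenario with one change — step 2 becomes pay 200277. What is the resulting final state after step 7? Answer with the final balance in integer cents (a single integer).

(re-executing from step 2 with the substitution; state before step 2: balance=324633)
step 2 (pay 200277): balance=132601
step 3 (pay 175538): balance=0
step 4 (pay 154993): balance=0
step 5 (pay 156456): balance=0
step 6 (pay 165907): balance=0
step 7 (pay 170486): balance=0

0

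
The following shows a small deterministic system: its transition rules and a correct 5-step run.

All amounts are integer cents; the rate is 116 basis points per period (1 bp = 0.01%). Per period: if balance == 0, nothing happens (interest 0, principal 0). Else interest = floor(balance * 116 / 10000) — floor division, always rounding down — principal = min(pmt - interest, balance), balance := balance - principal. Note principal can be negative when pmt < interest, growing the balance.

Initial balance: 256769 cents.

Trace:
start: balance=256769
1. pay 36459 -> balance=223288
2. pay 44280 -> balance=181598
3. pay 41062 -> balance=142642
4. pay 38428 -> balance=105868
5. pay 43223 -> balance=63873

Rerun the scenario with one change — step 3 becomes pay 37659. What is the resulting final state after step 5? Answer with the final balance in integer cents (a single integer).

(re-executing from step 3 with the substitution; state before step 3: balance=181598)
3. pay 37659 -> balance=146045
4. pay 38428 -> balance=109311
5. pay 43223 -> balance=67356

67356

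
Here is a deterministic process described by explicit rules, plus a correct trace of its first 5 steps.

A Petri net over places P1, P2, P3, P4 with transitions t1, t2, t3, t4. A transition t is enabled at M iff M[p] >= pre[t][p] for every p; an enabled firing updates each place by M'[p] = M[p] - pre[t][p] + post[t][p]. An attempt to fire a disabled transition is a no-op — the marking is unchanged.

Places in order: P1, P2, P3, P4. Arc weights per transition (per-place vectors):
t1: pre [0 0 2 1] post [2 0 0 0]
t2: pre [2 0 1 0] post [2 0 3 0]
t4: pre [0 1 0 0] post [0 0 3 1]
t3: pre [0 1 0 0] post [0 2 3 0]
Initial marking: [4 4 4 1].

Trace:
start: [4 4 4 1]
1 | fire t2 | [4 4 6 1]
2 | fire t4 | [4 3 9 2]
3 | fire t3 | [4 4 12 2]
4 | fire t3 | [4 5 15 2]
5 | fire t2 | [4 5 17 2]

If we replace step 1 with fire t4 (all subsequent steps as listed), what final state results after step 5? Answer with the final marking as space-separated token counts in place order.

(re-executing from step 1 with the substitution; state before step 1: [4 4 4 1])
1 | fire t4 | [4 3 7 2]
2 | fire t4 | [4 2 10 3]
3 | fire t3 | [4 3 13 3]
4 | fire t3 | [4 4 16 3]
5 | fire t2 | [4 4 18 3]

4 4 18 3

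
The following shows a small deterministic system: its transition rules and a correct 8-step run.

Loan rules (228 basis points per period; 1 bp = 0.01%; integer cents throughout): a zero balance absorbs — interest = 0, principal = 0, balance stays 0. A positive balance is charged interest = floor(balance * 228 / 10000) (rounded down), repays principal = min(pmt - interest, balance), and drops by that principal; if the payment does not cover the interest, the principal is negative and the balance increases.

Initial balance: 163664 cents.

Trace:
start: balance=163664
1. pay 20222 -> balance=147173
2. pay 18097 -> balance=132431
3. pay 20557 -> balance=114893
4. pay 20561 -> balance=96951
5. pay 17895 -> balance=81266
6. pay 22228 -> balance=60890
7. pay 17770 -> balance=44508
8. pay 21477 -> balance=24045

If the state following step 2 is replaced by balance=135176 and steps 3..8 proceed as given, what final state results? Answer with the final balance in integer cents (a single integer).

27187

state after step 2 := balance=135176
3. pay 20557 -> balance=117701
4. pay 20561 -> balance=99823
5. pay 17895 -> balance=84203
6. pay 22228 -> balance=63894
7. pay 17770 -> balance=47580
8. pay 21477 -> balance=27187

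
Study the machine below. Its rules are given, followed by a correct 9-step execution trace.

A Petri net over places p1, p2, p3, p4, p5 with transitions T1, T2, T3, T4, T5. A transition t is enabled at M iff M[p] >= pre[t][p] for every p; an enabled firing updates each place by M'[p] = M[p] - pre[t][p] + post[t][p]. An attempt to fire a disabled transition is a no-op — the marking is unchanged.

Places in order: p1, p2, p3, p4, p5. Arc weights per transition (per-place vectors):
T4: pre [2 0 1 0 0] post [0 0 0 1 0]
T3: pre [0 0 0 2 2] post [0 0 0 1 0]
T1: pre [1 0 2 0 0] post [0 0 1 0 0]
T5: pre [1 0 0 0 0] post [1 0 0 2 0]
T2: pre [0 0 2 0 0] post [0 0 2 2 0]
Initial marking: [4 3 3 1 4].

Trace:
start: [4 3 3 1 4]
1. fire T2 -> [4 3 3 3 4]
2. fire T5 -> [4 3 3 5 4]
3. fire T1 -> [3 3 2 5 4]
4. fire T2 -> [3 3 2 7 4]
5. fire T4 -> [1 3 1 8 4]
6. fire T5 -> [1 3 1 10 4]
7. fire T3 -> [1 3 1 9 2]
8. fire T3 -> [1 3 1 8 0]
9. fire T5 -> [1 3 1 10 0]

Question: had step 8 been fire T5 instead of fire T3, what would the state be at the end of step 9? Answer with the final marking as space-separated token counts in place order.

1 3 1 13 2

(re-executing from step 8 with the substitution; state before step 8: [1 3 1 9 2])
8. fire T5 -> [1 3 1 11 2]
9. fire T5 -> [1 3 1 13 2]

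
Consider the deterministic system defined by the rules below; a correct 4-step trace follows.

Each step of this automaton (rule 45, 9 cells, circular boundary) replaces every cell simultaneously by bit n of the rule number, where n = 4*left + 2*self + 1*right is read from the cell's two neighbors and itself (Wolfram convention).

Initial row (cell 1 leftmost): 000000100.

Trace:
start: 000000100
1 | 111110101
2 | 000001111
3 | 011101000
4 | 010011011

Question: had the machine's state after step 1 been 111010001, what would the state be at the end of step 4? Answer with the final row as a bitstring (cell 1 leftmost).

state after step 1 := 111010001
2 | 000110101
3 | 010101111
4 | 111111000

111111000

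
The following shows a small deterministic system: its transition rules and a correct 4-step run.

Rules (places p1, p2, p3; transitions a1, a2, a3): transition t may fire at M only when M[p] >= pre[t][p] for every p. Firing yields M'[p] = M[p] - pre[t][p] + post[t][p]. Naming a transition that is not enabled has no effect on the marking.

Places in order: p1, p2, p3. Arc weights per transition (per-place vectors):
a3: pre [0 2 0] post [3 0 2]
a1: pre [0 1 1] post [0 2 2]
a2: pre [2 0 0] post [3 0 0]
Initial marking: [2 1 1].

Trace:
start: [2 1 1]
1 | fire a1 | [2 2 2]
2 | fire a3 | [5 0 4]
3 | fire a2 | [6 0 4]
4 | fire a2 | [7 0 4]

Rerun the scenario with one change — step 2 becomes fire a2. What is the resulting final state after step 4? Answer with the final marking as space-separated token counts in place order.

5 2 2

(re-executing from step 2 with the substitution; state before step 2: [2 2 2])
2 | fire a2 | [3 2 2]
3 | fire a2 | [4 2 2]
4 | fire a2 | [5 2 2]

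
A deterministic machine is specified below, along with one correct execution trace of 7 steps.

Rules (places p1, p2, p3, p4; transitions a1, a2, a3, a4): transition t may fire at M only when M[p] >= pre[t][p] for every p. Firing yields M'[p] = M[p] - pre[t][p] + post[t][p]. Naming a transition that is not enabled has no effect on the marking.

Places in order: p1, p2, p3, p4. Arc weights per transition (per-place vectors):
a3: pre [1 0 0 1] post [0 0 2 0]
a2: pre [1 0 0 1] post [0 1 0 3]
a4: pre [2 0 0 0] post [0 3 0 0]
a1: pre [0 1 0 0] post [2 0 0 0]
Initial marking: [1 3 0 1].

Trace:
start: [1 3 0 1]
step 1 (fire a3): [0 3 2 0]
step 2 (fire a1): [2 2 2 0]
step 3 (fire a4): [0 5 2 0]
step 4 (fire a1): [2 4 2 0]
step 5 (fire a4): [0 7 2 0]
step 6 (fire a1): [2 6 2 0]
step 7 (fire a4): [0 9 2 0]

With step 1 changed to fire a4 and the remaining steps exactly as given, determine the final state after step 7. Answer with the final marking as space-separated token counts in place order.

1 9 0 1

(re-executing from step 1 with the substitution; state before step 1: [1 3 0 1])
step 1 (fire a4): [1 3 0 1]
step 2 (fire a1): [3 2 0 1]
step 3 (fire a4): [1 5 0 1]
step 4 (fire a1): [3 4 0 1]
step 5 (fire a4): [1 7 0 1]
step 6 (fire a1): [3 6 0 1]
step 7 (fire a4): [1 9 0 1]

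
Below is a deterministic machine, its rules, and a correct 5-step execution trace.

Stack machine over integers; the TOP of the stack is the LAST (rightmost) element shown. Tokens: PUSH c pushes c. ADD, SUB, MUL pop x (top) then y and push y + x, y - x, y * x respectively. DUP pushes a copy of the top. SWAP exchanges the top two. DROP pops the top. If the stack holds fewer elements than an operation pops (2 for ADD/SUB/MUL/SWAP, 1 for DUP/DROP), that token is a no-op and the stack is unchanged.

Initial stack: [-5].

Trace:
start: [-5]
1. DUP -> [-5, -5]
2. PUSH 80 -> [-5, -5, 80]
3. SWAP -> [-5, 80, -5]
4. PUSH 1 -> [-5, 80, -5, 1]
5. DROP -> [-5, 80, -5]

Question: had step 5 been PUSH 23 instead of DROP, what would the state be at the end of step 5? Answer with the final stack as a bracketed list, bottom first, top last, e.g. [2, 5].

[-5, 80, -5, 1, 23]

(re-executing from step 5 with the substitution; state before step 5: [-5, 80, -5, 1])
5. PUSH 23 -> [-5, 80, -5, 1, 23]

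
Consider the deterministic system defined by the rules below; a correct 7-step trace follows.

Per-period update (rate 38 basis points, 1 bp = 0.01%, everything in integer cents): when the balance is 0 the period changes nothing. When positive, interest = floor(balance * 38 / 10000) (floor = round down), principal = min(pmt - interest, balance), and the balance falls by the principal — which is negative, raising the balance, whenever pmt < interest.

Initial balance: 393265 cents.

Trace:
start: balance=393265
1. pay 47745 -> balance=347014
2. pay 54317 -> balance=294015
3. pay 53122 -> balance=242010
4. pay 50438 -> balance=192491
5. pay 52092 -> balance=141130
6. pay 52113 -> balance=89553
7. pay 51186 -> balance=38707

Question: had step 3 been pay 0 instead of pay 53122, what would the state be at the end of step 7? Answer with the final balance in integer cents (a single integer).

92641

(re-executing from step 3 with the substitution; state before step 3: balance=294015)
3. pay 0 -> balance=295132
4. pay 50438 -> balance=245815
5. pay 52092 -> balance=194657
6. pay 52113 -> balance=143283
7. pay 51186 -> balance=92641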